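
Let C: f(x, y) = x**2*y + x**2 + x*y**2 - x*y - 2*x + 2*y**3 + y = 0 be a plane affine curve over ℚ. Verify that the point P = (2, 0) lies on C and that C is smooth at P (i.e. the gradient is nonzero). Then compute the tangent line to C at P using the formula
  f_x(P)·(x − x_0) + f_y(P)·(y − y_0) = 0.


Tangent line at P: 2*x + 3*y - 4 = 0.

Step 1: f(2, 0) = 0, so P lies on C.
Step 2: partial derivatives
  f_x(x, y) = 2*x*y + 2*x + y**2 - y - 2, f_y(x, y) = x**2 + 2*x*y - x + 6*y**2 + 1.
  f_x(P) = 2, f_y(P) = 3 (gradient nonzero, so P is smooth).
Step 3: tangent line at P: 2·(x − 2) + 3·(y − 0) = 0.
Expanding: 2*x + 3*y - 4 = 0.


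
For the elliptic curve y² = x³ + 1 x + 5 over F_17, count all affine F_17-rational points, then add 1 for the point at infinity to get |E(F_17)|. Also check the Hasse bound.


Affine points = {(2, 7), (2, 10), (3, 1), (3, 16), (5, 4), (5, 13), (7, 7), (7, 10), (8, 7), (8, 10), (11, 2), (11, 15), (14, 3), (14, 14)}; affine count = 14; |E(F_17)| = 15.

Discriminant check: Δ ∝ 4a³ + 27b² = 4·1³ + 27·5² = 4·1 + 27·25 ≡ 16 (mod 17). Nonzero ⇒ E is nonsingular.
For each x ∈ F_17, compute rhs = x³ + 1·x + 5 mod 17, then count y ∈ F_17 with y² ≡ rhs.
  x = 0: rhs = 5, matching y values: none (0 points).
  x = 1: rhs = 7, matching y values: none (0 points).
  x = 2: rhs = 15, matching y values: 7, 10 (2 points).
  x = 3: rhs = 1, matching y values: 1, 16 (2 points).
  x = 4: rhs = 5, matching y values: none (0 points).
  x = 5: rhs = 16, matching y values: 4, 13 (2 points).
  x = 6: rhs = 6, matching y values: none (0 points).
  x = 7: rhs = 15, matching y values: 7, 10 (2 points).
  x = 8: rhs = 15, matching y values: 7, 10 (2 points).
  x = 9: rhs = 12, matching y values: none (0 points).
  x = 10: rhs = 12, matching y values: none (0 points).
  x = 11: rhs = 4, matching y values: 2, 15 (2 points).
  x = 12: rhs = 11, matching y values: none (0 points).
  x = 13: rhs = 5, matching y values: none (0 points).
  x = 14: rhs = 9, matching y values: 3, 14 (2 points).
  x = 15: rhs = 12, matching y values: none (0 points).
  x = 16: rhs = 3, matching y values: none (0 points).
Total affine count: 14.
Full point count |E(F_17)| = 14 + 1 = 15.
Hasse bound: |15 − (17+1)| = |-3| = 3 ≤ 2√17 ≈ 8.2462 ✓.


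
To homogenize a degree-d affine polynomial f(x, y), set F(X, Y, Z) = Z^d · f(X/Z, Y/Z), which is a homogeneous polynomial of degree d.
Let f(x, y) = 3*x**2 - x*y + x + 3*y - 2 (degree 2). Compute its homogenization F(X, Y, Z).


F(X, Y, Z) = 3*X**2 - X*Y + X*Z + 3*Y*Z - 2*Z**2

deg(f) = 2.
Substitute x = X/Z, y = Y/Z into f, then multiply by Z^2.
  monomial 3·x^2·y^0 ↦ 3·X^2·Y^0·Z^0.
  monomial -1·x^1·y^1 ↦ -1·X^1·Y^1·Z^0.
  monomial 1·x^1·y^0 ↦ 1·X^1·Y^0·Z^1.
  monomial 3·x^0·y^1 ↦ 3·X^0·Y^1·Z^1.
  monomial -2·x^0·y^0 ↦ -2·X^0·Y^0·Z^2.
Collecting: F(X, Y, Z) = 3*X**2 - X*Y + X*Z + 3*Y*Z - 2*Z**2.


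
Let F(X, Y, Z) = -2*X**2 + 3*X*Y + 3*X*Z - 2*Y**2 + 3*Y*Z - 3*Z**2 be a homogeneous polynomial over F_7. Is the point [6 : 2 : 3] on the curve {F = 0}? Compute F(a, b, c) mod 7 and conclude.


F(6,2,3) ≡ 1 (mod 7); P is NOT on the curve.

Evaluate F(6, 2, 3) term-by-term (mod 7).
  -2*X**2 ↦ -2·36·1·1 = -72
  3*X*Y ↦ 3·6·2·1 = 36
  3*X*Z ↦ 3·6·1·3 = 54
  -2*Y**2 ↦ -2·1·4·1 = -8
  3*Y*Z ↦ 3·1·2·3 = 18
  -3*Z**2 ↦ -3·1·1·9 = -27
Sum: F(6, 2, 3) = (-72) + (36) + (54) + (-8) + (18) + (-27) = 1.
Reducing mod 7: 1 ≡ 1 (mod 7).
Since F(a, b, c) ≡ 1 ≠ 0 (mod 7), P does NOT lie on the curve.


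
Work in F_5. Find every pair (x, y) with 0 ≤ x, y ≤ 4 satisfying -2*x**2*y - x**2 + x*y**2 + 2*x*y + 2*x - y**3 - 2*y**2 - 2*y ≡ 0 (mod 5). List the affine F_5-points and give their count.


Affine F_5-points: {(0, 0), (0, 1), (0, 2), (1, 2), (2, 0), (2, 2), (2, 3), (3, 2), (4, 2), (4, 3)}; count = 10.

For each of the 25 pairs (x, y) ∈ F_5², evaluate f(x, y) mod 5. Record the zeros.
  x = 0: [0↦0, 1↦0, 2↦0, 3↦4, 4↦1]  zeros at y ∈ {0, 1, 2}
  x = 1: [0↦1, 1↦2, 2↦0, 3↦4, 4↦3]  zeros at y ∈ {2}
  x = 2: [0↦0, 1↦3, 2↦0, 3↦0, 4↦2]  zeros at y ∈ {0, 2, 3}
  x = 3: [0↦2, 1↦3, 2↦0, 3↦2, 4↦3]  zeros at y ∈ {2}
  x = 4: [0↦2, 1↦2, 2↦0, 3↦0, 4↦1]  zeros at y ∈ {2, 3}
Collecting zeros: affine points = {(0, 0), (0, 1), (0, 2), (1, 2), (2, 0), (2, 2), (2, 3), (3, 2), (4, 2), (4, 3)}.
Total count |C(F_5)_aff| = 10.


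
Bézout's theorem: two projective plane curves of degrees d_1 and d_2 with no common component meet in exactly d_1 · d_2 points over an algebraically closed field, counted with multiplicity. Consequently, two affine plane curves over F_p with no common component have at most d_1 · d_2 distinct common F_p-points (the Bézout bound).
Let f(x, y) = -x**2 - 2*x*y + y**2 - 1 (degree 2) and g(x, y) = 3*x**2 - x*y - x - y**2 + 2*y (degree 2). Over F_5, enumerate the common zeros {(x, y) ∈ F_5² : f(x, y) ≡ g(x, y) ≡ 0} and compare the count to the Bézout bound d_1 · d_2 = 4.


Common zeros: {(2, 0)}; count = 1; Bézout bound = 4.

deg(f) = 2, deg(g) = 2, so Bézout bound = 4.
Scan x ∈ F_5. For each x, list the y ∈ F_5 with f(x, y) ≡ 0 and those with g(x, y) ≡ 0 (mod 5); the common zeros in that column are the intersection.
  x = 0: f ≡ 0 at y ∈ {1, 4}; g ≡ 0 at y ∈ {0, 2}; common: ∅.
  x = 1: f ≡ 0 at y ∈ ∅; g ≡ 0 at y ∈ {2, 4}; common: ∅.
  x = 2: f ≡ 0 at y ∈ {0, 4}; g ≡ 0 at y ∈ {0}; common: {0}.
  x = 3: f ≡ 0 at y ∈ {0, 1}; g ≡ 0 at y ∈ ∅; common: ∅.
  x = 4: f ≡ 0 at y ∈ ∅; g ≡ 0 at y ∈ {4}; common: ∅.
Collecting: common zeros = {(2, 0)}, so the count is 1.
Comparison with the Bézout bound: 1 ≤ 4 = deg(f)·deg(g), as expected for curves with no common component (the affine F_5-count falls short of the bound because intersections may lie at infinity, over extension fields, or carry multiplicity).


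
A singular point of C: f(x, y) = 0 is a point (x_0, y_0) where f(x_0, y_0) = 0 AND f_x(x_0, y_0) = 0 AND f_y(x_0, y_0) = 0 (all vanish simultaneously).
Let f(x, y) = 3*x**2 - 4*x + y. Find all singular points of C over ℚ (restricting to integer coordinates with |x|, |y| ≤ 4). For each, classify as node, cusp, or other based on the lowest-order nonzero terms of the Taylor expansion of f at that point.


No singular points in the scanned grid; C is smooth there.

Compute partial derivatives:
  f_x = 6*x - 4.
  f_y = 1.
f_y = 1 is a nonzero constant, so f_y never vanishes: no point (x, y) can satisfy f = f_x = f_y = 0. In particular no (x, y) ∈ {−4, ..., 4}² is singular; the curve is smooth.


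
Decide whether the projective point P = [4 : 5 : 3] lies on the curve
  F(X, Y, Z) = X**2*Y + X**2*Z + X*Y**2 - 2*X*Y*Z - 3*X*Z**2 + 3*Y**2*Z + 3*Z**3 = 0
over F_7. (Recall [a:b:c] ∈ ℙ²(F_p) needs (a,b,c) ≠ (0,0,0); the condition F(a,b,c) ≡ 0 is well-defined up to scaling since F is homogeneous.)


F(4,5,3) ≡ 5 (mod 7); P is NOT on the curve.

Evaluate F(4, 5, 3) term-by-term (mod 7).
  X**2*Y ↦ 1·16·5·1 = 80
  X**2*Z ↦ 1·16·1·3 = 48
  X*Y**2 ↦ 1·4·25·1 = 100
  -2*X*Y*Z ↦ -2·4·5·3 = -120
  -3*X*Z**2 ↦ -3·4·1·9 = -108
  3*Y**2*Z ↦ 3·1·25·3 = 225
  3*Z**3 ↦ 3·1·1·27 = 81
Sum: F(4, 5, 3) = (80) + (48) + (100) + (-120) + (-108) + (225) + (81) = 306.
Reducing mod 7: 306 ≡ 5 (mod 7).
Since F(a, b, c) ≡ 5 ≠ 0 (mod 7), P does NOT lie on the curve.


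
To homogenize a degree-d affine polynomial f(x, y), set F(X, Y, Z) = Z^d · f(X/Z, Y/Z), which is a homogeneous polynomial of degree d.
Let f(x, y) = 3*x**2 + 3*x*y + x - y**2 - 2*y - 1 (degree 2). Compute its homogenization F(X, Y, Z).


F(X, Y, Z) = 3*X**2 + 3*X*Y + X*Z - Y**2 - 2*Y*Z - Z**2

deg(f) = 2.
Substitute x = X/Z, y = Y/Z into f, then multiply by Z^2.
  monomial 3·x^2·y^0 ↦ 3·X^2·Y^0·Z^0.
  monomial 3·x^1·y^1 ↦ 3·X^1·Y^1·Z^0.
  monomial 1·x^1·y^0 ↦ 1·X^1·Y^0·Z^1.
  monomial -1·x^0·y^2 ↦ -1·X^0·Y^2·Z^0.
  monomial -2·x^0·y^1 ↦ -2·X^0·Y^1·Z^1.
  monomial -1·x^0·y^0 ↦ -1·X^0·Y^0·Z^2.
Collecting: F(X, Y, Z) = 3*X**2 + 3*X*Y + X*Z - Y**2 - 2*Y*Z - Z**2.


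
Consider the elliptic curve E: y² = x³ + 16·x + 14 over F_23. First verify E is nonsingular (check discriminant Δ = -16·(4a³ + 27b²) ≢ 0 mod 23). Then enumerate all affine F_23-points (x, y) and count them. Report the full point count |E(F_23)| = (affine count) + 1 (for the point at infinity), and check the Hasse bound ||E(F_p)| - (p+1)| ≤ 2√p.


Affine points = {(1, 10), (1, 13), (2, 10), (2, 13), (4, 2), (4, 21), (5, 9), (5, 14), (6, 2), (6, 21), (7, 3), (7, 20), (9, 6), (9, 17), (10, 1), (10, 22), (11, 7), (11, 16), (12, 5), (12, 18), (13, 2), (13, 21), (15, 8), (15, 15), (17, 1), (17, 22), (18, 4), (18, 19), (19, 1), (19, 22), (20, 10), (20, 13)}; affine count = 32; |E(F_23)| = 33.

Discriminant check: Δ ∝ 4a³ + 27b² = 4·16³ + 27·14² = 4·4096 + 27·196 ≡ 10 (mod 23). Nonzero ⇒ E is nonsingular.
For each x ∈ F_23, compute rhs = x³ + 16·x + 14 mod 23, then count y ∈ F_23 with y² ≡ rhs.
  x = 0: rhs = 14, matching y values: none (0 points).
  x = 1: rhs = 8, matching y values: 10, 13 (2 points).
  x = 2: rhs = 8, matching y values: 10, 13 (2 points).
  x = 3: rhs = 20, matching y values: none (0 points).
  x = 4: rhs = 4, matching y values: 2, 21 (2 points).
  x = 5: rhs = 12, matching y values: 9, 14 (2 points).
  x = 6: rhs = 4, matching y values: 2, 21 (2 points).
  x = 7: rhs = 9, matching y values: 3, 20 (2 points).
  x = 8: rhs = 10, matching y values: none (0 points).
  x = 9: rhs = 13, matching y values: 6, 17 (2 points).
  x = 10: rhs = 1, matching y values: 1, 22 (2 points).
  x = 11: rhs = 3, matching y values: 7, 16 (2 points).
  x = 12: rhs = 2, matching y values: 5, 18 (2 points).
  x = 13: rhs = 4, matching y values: 2, 21 (2 points).
  x = 14: rhs = 15, matching y values: none (0 points).
  x = 15: rhs = 18, matching y values: 8, 15 (2 points).
  x = 16: rhs = 19, matching y values: none (0 points).
  x = 17: rhs = 1, matching y values: 1, 22 (2 points).
  x = 18: rhs = 16, matching y values: 4, 19 (2 points).
  x = 19: rhs = 1, matching y values: 1, 22 (2 points).
  x = 20: rhs = 8, matching y values: 10, 13 (2 points).
  x = 21: rhs = 20, matching y values: none (0 points).
  x = 22: rhs = 20, matching y values: none (0 points).
Total affine count: 32.
Full point count |E(F_23)| = 32 + 1 = 33.
Hasse bound: |33 − (23+1)| = |9| = 9 ≤ 2√23 ≈ 9.5917 ✓.


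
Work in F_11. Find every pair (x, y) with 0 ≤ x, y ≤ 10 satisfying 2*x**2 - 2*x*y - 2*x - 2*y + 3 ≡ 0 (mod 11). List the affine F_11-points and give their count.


Affine F_11-points: {(0, 7), (1, 9), (2, 3), (3, 6), (4, 6), (5, 10), (6, 10), (7, 2), (8, 7), (9, 9)}; count = 10.

For each of the 121 pairs (x, y) ∈ F_11², evaluate f(x, y) mod 11. Record the zeros.
  x = 0: [0↦3, 1↦1, 2↦10, 3↦8, 4↦6, 5↦4, 6↦2, 7↦0, 8↦9, 9↦7, 10↦5]  zeros at y ∈ {7}
  x = 1: [0↦3, 1↦10, 2↦6, 3↦2, 4↦9, 5↦5, 6↦1, 7↦8, 8↦4, 9↦0, 10↦7]  zeros at y ∈ {9}
  x = 2: [0↦7, 1↦1, 2↦6, 3↦0, 4↦5, 5↦10, 6↦4, 7↦9, 8↦3, 9↦8, 10↦2]  zeros at y ∈ {3}
  x = 3: [0↦4, 1↦7, 2↦10, 3↦2, 4↦5, 5↦8, 6↦0, 7↦3, 8↦6, 9↦9, 10↦1]  zeros at y ∈ {6}
  x = 4: [0↦5, 1↦6, 2↦7, 3↦8, 4↦9, 5↦10, 6↦0, 7↦1, 8↦2, 9↦3, 10↦4]  zeros at y ∈ {6}
  x = 5: [0↦10, 1↦9, 2↦8, 3↦7, 4↦6, 5↦5, 6↦4, 7↦3, 8↦2, 9↦1, 10↦0]  zeros at y ∈ {10}
  x = 6: [0↦8, 1↦5, 2↦2, 3↦10, 4↦7, 5↦4, 6↦1, 7↦9, 8↦6, 9↦3, 10↦0]  zeros at y ∈ {10}
  x = 7: [0↦10, 1↦5, 2↦0, 3↦6, 4↦1, 5↦7, 6↦2, 7↦8, 8↦3, 9↦9, 10↦4]  zeros at y ∈ {2}
  x = 8: [0↦5, 1↦9, 2↦2, 3↦6, 4↦10, 5↦3, 6↦7, 7↦0, 8↦4, 9↦8, 10↦1]  zeros at y ∈ {7}
  x = 9: [0↦4, 1↦6, 2↦8, 3↦10, 4↦1, 5↦3, 6↦5, 7↦7, 8↦9, 9↦0, 10↦2]  zeros at y ∈ {9}
  x = 10: [0↦7, 1↦7, 2↦7, 3↦7, 4↦7, 5↦7, 6↦7, 7↦7, 8↦7, 9↦7, 10↦7]  zeros at y ∈ ∅
Collecting zeros: affine points = {(0, 7), (1, 9), (2, 3), (3, 6), (4, 6), (5, 10), (6, 10), (7, 2), (8, 7), (9, 9)}.
Total count |C(F_11)_aff| = 10.


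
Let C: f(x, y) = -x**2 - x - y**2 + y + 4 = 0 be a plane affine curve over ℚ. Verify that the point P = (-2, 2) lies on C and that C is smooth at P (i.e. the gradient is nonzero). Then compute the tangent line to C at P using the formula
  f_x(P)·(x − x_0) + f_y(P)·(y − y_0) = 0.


Tangent line at P: 3*x - 3*y + 12 = 0.

Step 1: f(-2, 2) = 0, so P lies on C.
Step 2: partial derivatives
  f_x(x, y) = -2*x - 1, f_y(x, y) = 1 - 2*y.
  f_x(P) = 3, f_y(P) = -3 (gradient nonzero, so P is smooth).
Step 3: tangent line at P: 3·(x − -2) + -3·(y − 2) = 0.
Expanding: 3*x - 3*y + 12 = 0.


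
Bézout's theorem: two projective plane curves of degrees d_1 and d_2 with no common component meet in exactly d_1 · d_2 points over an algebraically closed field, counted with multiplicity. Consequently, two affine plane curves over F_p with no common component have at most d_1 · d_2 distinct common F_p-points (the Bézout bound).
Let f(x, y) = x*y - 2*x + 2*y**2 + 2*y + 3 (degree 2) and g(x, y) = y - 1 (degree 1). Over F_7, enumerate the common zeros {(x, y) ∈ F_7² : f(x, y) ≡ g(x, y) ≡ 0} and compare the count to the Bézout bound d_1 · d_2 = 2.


Common zeros: {(0, 1)}; count = 1; Bézout bound = 2.

deg(f) = 2, deg(g) = 1, so Bézout bound = 2.
Scan x ∈ F_7. For each x, list the y ∈ F_7 with f(x, y) ≡ 0 and those with g(x, y) ≡ 0 (mod 7); the common zeros in that column are the intersection.
  x = 0: f ≡ 0 at y ∈ {1, 5}; g ≡ 0 at y ∈ {1}; common: {1}.
  x = 1: f ≡ 0 at y ∈ {3, 6}; g ≡ 0 at y ∈ {1}; common: ∅.
  x = 2: f ≡ 0 at y ∈ ∅; g ≡ 0 at y ∈ {1}; common: ∅.
  x = 3: f ≡ 0 at y ∈ {4}; g ≡ 0 at y ∈ {1}; common: ∅.
  x = 4: f ≡ 0 at y ∈ ∅; g ≡ 0 at y ∈ {1}; common: ∅.
  x = 5: f ≡ 0 at y ∈ {0}; g ≡ 0 at y ∈ {1}; common: ∅.
  x = 6: f ≡ 0 at y ∈ ∅; g ≡ 0 at y ∈ {1}; common: ∅.
Collecting: common zeros = {(0, 1)}, so the count is 1.
Comparison with the Bézout bound: 1 ≤ 2 = deg(f)·deg(g), as expected for curves with no common component (the affine F_7-count falls short of the bound because intersections may lie at infinity, over extension fields, or carry multiplicity).


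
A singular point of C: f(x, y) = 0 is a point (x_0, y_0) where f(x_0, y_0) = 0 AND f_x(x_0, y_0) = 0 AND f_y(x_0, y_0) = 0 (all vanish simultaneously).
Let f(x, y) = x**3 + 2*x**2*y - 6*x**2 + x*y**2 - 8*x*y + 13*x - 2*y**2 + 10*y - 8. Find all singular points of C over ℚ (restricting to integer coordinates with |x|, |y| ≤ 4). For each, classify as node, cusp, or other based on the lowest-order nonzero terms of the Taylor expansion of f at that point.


Singular points: {(3, -2)}; classification: node.

Compute partial derivatives:
  f_x = 3*x**2 + 4*x*y - 12*x + y**2 - 8*y + 13.
  f_y = 2*x**2 + 2*x*y - 8*x - 4*y + 10.
Scan x_0 ∈ {−4, ..., 4}. For each x_0, f_y(x_0, y) is a polynomial in y; find its integer roots y ∈ {−4, ..., 4}, then test f_x and f at those candidates.
  x = -4: f_y(-4, y) = 74 - 12*y; no integer root y with |y| ≤ 4.
  x = -3: f_y(-3, y) = 52 - 10*y; no integer root y with |y| ≤ 4.
  x = -2: f_y(-2, y) = 34 - 8*y; no integer root y with |y| ≤ 4.
  x = -1: f_y(-1, y) = 20 - 6*y; no integer root y with |y| ≤ 4.
  x = 0: f_y(0, y) = 10 - 4*y; no integer root y with |y| ≤ 4.
  x = 1: f_y(1, y) = 4 - 2*y; vanishes at y ∈ {2}. (1, 2): f_x = 0 but f = 4 ≠ 0.
  x = 2: f_y(2, y) = 2; no integer root y with |y| ≤ 4.
  x = 3: f_y(3, y) = 2*y + 4; vanishes at y ∈ {-2}. (3, -2): f_x = 0, f = 0 — SINGULAR.
  x = 4: f_y(4, y) = 4*y + 10; no integer root y with |y| ≤ 4.
Only singular point on the grid: (3, -2).
Classify: substitute x = 3 + u, y = -2 + v and expand: f = u**3 + 2*u**2*v - u**2 + u*v**2 + v**2.
No constant or linear terms (consistent with a singular point). Quadratic part: -u**2 + v**2. Cubic part: u**3 + 2*u**2*v + u*v**2.
The quadratic part v**2 - u**2 = (v − u)(v + u) splits into two distinct linear factors, so there are two distinct tangent lines y − -2 = ±(x − 3) — this is a node (ordinary double point).
Classification: node.


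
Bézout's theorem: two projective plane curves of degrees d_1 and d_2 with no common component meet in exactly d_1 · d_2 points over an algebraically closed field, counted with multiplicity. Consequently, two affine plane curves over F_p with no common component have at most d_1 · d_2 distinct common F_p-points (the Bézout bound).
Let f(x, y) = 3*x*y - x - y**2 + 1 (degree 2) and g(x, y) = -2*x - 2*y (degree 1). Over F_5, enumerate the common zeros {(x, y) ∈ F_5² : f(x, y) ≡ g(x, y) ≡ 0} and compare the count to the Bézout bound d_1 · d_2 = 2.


Common zeros: ∅; count = 0; Bézout bound = 2.

deg(f) = 2, deg(g) = 1, so Bézout bound = 2.
Scan x ∈ F_5. For each x, list the y ∈ F_5 with f(x, y) ≡ 0 and those with g(x, y) ≡ 0 (mod 5); the common zeros in that column are the intersection.
  x = 0: f ≡ 0 at y ∈ {1, 4}; g ≡ 0 at y ∈ {0}; common: ∅.
  x = 1: f ≡ 0 at y ∈ {0, 3}; g ≡ 0 at y ∈ {4}; common: ∅.
  x = 2: f ≡ 0 at y ∈ ∅; g ≡ 0 at y ∈ {3}; common: ∅.
  x = 3: f ≡ 0 at y ∈ ∅; g ≡ 0 at y ∈ {2}; common: ∅.
  x = 4: f ≡ 0 at y ∈ ∅; g ≡ 0 at y ∈ {1}; common: ∅.
Collecting: common zeros = ∅, so the count is 0.
Comparison with the Bézout bound: 0 ≤ 2 = deg(f)·deg(g), as expected for curves with no common component (the affine F_5-count falls short of the bound because intersections may lie at infinity, over extension fields, or carry multiplicity).


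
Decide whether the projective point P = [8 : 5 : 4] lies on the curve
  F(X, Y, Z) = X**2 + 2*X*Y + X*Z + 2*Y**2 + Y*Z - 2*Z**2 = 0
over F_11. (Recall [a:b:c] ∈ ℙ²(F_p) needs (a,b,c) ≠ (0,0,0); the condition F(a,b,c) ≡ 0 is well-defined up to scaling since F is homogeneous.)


F(8,5,4) ≡ 5 (mod 11); P is NOT on the curve.

Evaluate F(8, 5, 4) term-by-term (mod 11).
  X**2 ↦ 1·64·1·1 = 64
  2*X*Y ↦ 2·8·5·1 = 80
  X*Z ↦ 1·8·1·4 = 32
  2*Y**2 ↦ 2·1·25·1 = 50
  Y*Z ↦ 1·1·5·4 = 20
  -2*Z**2 ↦ -2·1·1·16 = -32
Sum: F(8, 5, 4) = (64) + (80) + (32) + (50) + (20) + (-32) = 214.
Reducing mod 11: 214 ≡ 5 (mod 11).
Since F(a, b, c) ≡ 5 ≠ 0 (mod 11), P does NOT lie on the curve.


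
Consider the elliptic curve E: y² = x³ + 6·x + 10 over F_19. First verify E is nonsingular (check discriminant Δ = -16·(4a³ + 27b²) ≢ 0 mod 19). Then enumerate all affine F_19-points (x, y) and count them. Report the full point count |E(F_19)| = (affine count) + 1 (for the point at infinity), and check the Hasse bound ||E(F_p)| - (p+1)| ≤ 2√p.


Affine points = {(1, 6), (1, 13), (2, 7), (2, 12), (3, 6), (3, 13), (8, 0), (10, 5), (10, 14), (11, 1), (11, 18), (12, 9), (12, 10), (13, 9), (13, 10), (14, 8), (14, 11), (15, 6), (15, 13), (17, 3), (17, 16)}; affine count = 21; |E(F_19)| = 22.

Discriminant check: Δ ∝ 4a³ + 27b² = 4·6³ + 27·10² = 4·216 + 27·100 ≡ 11 (mod 19). Nonzero ⇒ E is nonsingular.
For each x ∈ F_19, compute rhs = x³ + 6·x + 10 mod 19, then count y ∈ F_19 with y² ≡ rhs.
  x = 0: rhs = 10, matching y values: none (0 points).
  x = 1: rhs = 17, matching y values: 6, 13 (2 points).
  x = 2: rhs = 11, matching y values: 7, 12 (2 points).
  x = 3: rhs = 17, matching y values: 6, 13 (2 points).
  x = 4: rhs = 3, matching y values: none (0 points).
  x = 5: rhs = 13, matching y values: none (0 points).
  x = 6: rhs = 15, matching y values: none (0 points).
  x = 7: rhs = 15, matching y values: none (0 points).
  x = 8: rhs = 0, matching y values: 0 (1 points).
  x = 9: rhs = 14, matching y values: none (0 points).
  x = 10: rhs = 6, matching y values: 5, 14 (2 points).
  x = 11: rhs = 1, matching y values: 1, 18 (2 points).
  x = 12: rhs = 5, matching y values: 9, 10 (2 points).
  x = 13: rhs = 5, matching y values: 9, 10 (2 points).
  x = 14: rhs = 7, matching y values: 8, 11 (2 points).
  x = 15: rhs = 17, matching y values: 6, 13 (2 points).
  x = 16: rhs = 3, matching y values: none (0 points).
  x = 17: rhs = 9, matching y values: 3, 16 (2 points).
  x = 18: rhs = 3, matching y values: none (0 points).
Total affine count: 21.
Full point count |E(F_19)| = 21 + 1 = 22.
Hasse bound: |22 − (19+1)| = |2| = 2 ≤ 2√19 ≈ 8.7178 ✓.


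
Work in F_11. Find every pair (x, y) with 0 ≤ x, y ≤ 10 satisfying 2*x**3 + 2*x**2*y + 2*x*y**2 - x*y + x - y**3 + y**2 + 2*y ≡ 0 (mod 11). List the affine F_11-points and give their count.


Affine F_11-points: {(0, 0), (0, 2), (0, 10), (2, 4), (2, 8), (3, 7), (4, 0), (4, 2), (4, 7), (5, 2), (5, 10), (7, 0), (7, 5), (7, 10), (8, 7), (10, 1), (10, 8)}; count = 17.

For each of the 121 pairs (x, y) ∈ F_11², evaluate f(x, y) mod 11. Record the zeros.
  x = 0: [0↦0, 1↦2, 2↦0, 3↦10, 4↦4, 5↦9, 6↦8, 7↦6, 8↦8, 9↦8, 10↦0]  zeros at y ∈ {0, 2, 10}
  x = 1: [0↦3, 1↦8, 2↦2, 3↦1, 4↦10, 5↦1, 6↦1, 7↦4, 8↦4, 9↦6, 10↦4]  zeros at y ∈ ∅
  x = 2: [0↦7, 1↦8, 2↦2, 3↦5, 4↦0, 5↦3, 6↦8, 7↦9, 8↦0, 9↦8, 10↦5]  zeros at y ∈ {4, 8}
  x = 3: [0↦2, 1↦3, 2↦1, 3↦1, 4↦8, 5↦5, 6↦8, 7↦0, 8↦8, 9↦4, 10↦4]  zeros at y ∈ {7}
  x = 4: [0↦0, 1↦5, 2↦0, 3↦1, 4↦2, 5↦8, 6↦2, 7↦0, 8↦7, 9↦6, 10↦2]  zeros at y ∈ {0, 2, 7}
  x = 5: [0↦2, 1↦4, 2↦0, 3↦6, 4↦5, 5↦2, 6↦2, 7↦10, 8↦9, 9↦4, 10↦0]  zeros at y ∈ {2, 10}
  x = 6: [0↦9, 1↦1, 2↦2, 3↦6, 4↦7, 5↦10, 6↦9, 7↦9, 8↦4, 9↦10, 10↦10]  zeros at y ∈ ∅
  x = 7: [0↦0, 1↦8, 2↦7, 3↦2, 4↦9, 5↦0, 6↦2, 7↦9, 8↦4, 9↦3, 10↦0]  zeros at y ∈ {0, 5, 10}
  x = 8: [0↦9, 1↦4, 2↦5, 3↦6, 4↦1, 5↦6, 6↦4, 7↦0, 8↦10, 9↦6, 10↦4]  zeros at y ∈ {7}
  x = 9: [0↦4, 1↦1, 2↦8, 3↦8, 4↦6, 5↦7, 6↦5, 7↦5, 8↦1, 9↦9, 10↦1]  zeros at y ∈ ∅
  x = 10: [0↦8, 1↦0, 2↦6, 3↦9, 4↦3, 5↦4, 6↦6, 7↦3, 8↦0, 9↦2, 10↦3]  zeros at y ∈ {1, 8}
Collecting zeros: affine points = {(0, 0), (0, 2), (0, 10), (2, 4), (2, 8), (3, 7), (4, 0), (4, 2), (4, 7), (5, 2), (5, 10), (7, 0), (7, 5), (7, 10), (8, 7), (10, 1), (10, 8)}.
Total count |C(F_11)_aff| = 17.


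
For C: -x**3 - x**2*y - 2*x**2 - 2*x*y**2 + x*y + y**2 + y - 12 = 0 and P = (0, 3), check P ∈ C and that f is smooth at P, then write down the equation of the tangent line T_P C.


Tangent line at P: -15*x + 7*y - 21 = 0.

Step 1: f(0, 3) = 0, so P lies on C.
Step 2: partial derivatives
  f_x(x, y) = -3*x**2 - 2*x*y - 4*x - 2*y**2 + y, f_y(x, y) = -x**2 - 4*x*y + x + 2*y + 1.
  f_x(P) = -15, f_y(P) = 7 (gradient nonzero, so P is smooth).
Step 3: tangent line at P: -15·(x − 0) + 7·(y − 3) = 0.
Expanding: -15*x + 7*y - 21 = 0.


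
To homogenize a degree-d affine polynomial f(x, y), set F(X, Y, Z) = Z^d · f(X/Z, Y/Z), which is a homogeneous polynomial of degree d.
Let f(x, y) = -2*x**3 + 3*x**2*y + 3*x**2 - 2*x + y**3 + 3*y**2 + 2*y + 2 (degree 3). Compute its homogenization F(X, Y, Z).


F(X, Y, Z) = -2*X**3 + 3*X**2*Y + 3*X**2*Z - 2*X*Z**2 + Y**3 + 3*Y**2*Z + 2*Y*Z**2 + 2*Z**3

deg(f) = 3.
Substitute x = X/Z, y = Y/Z into f, then multiply by Z^3.
  monomial -2·x^3·y^0 ↦ -2·X^3·Y^0·Z^0.
  monomial 3·x^2·y^1 ↦ 3·X^2·Y^1·Z^0.
  monomial 3·x^2·y^0 ↦ 3·X^2·Y^0·Z^1.
  monomial -2·x^1·y^0 ↦ -2·X^1·Y^0·Z^2.
  monomial 1·x^0·y^3 ↦ 1·X^0·Y^3·Z^0.
  monomial 3·x^0·y^2 ↦ 3·X^0·Y^2·Z^1.
  monomial 2·x^0·y^1 ↦ 2·X^0·Y^1·Z^2.
  monomial 2·x^0·y^0 ↦ 2·X^0·Y^0·Z^3.
Collecting: F(X, Y, Z) = -2*X**3 + 3*X**2*Y + 3*X**2*Z - 2*X*Z**2 + Y**3 + 3*Y**2*Z + 2*Y*Z**2 + 2*Z**3.


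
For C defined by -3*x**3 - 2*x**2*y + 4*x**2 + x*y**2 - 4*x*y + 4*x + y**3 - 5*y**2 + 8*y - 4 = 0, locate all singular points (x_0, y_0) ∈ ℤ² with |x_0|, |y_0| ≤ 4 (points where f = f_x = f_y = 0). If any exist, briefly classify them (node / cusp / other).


Singular points: {(0, 2)}; classification: cusp.

Compute partial derivatives:
  f_x = -9*x**2 - 4*x*y + 8*x + y**2 - 4*y + 4.
  f_y = -2*x**2 + 2*x*y - 4*x + 3*y**2 - 10*y + 8.
Scan x_0 ∈ {−4, ..., 4}. For each x_0, f_y(x_0, y) is a polynomial in y; find its integer roots y ∈ {−4, ..., 4}, then test f_x and f at those candidates.
  x = -4: f_y(-4, y) = 3*y**2 - 18*y - 8; no integer root y with |y| ≤ 4.
  x = -3: f_y(-3, y) = 3*y**2 - 16*y + 2; no integer root y with |y| ≤ 4.
  x = -2: f_y(-2, y) = 3*y**2 - 14*y + 8; vanishes at y ∈ {4}. (-2, 4): f_x = -16 ≠ 0.
  x = -1: f_y(-1, y) = 3*y**2 - 12*y + 10; no integer root y with |y| ≤ 4.
  x = 0: f_y(0, y) = 3*y**2 - 10*y + 8; vanishes at y ∈ {2}. (0, 2): f_x = 0, f = 0 — SINGULAR.
  x = 1: f_y(1, y) = 3*y**2 - 8*y + 2; no integer root y with |y| ≤ 4.
  x = 2: f_y(2, y) = 3*y**2 - 6*y - 8; no integer root y with |y| ≤ 4.
  x = 3: f_y(3, y) = 3*y**2 - 4*y - 22; no integer root y with |y| ≤ 4.
  x = 4: f_y(4, y) = 3*y**2 - 2*y - 40; vanishes at y ∈ {4}. (4, 4): f_x = -172 ≠ 0.
Only singular point on the grid: (0, 2).
Classify: substitute x = 0 + u, y = 2 + v and expand: f = -3*u**3 - 2*u**2*v + u*v**2 + v**3 + v**2.
No constant or linear terms (consistent with a singular point). Quadratic part: v**2. Cubic part: -3*u**3 - 2*u**2*v + u*v**2 + v**3.
The quadratic part v**2 is a perfect square, so there is a single (double) tangent line v = 0, i.e. y = 2. Restricting the cubic part to that line (v = 0) leaves -3*u**3 ≠ 0, so f is not divisible by v and the branch is v² ≈ 3*u**3 to lowest order — this is a cusp.
Classification: cusp.


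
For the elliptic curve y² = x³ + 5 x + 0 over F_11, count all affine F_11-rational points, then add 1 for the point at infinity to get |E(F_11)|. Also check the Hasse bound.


Affine points = {(0, 0), (3, 3), (3, 8), (6, 2), (6, 9), (7, 2), (7, 9), (9, 2), (9, 9), (10, 4), (10, 7)}; affine count = 11; |E(F_11)| = 12.

Discriminant check: Δ ∝ 4a³ + 27b² = 4·5³ + 27·0² = 4·125 + 27·0 ≡ 5 (mod 11). Nonzero ⇒ E is nonsingular.
For each x ∈ F_11, compute rhs = x³ + 5·x + 0 mod 11, then count y ∈ F_11 with y² ≡ rhs.
  x = 0: rhs = 0, matching y values: 0 (1 points).
  x = 1: rhs = 6, matching y values: none (0 points).
  x = 2: rhs = 7, matching y values: none (0 points).
  x = 3: rhs = 9, matching y values: 3, 8 (2 points).
  x = 4: rhs = 7, matching y values: none (0 points).
  x = 5: rhs = 7, matching y values: none (0 points).
  x = 6: rhs = 4, matching y values: 2, 9 (2 points).
  x = 7: rhs = 4, matching y values: 2, 9 (2 points).
  x = 8: rhs = 2, matching y values: none (0 points).
  x = 9: rhs = 4, matching y values: 2, 9 (2 points).
  x = 10: rhs = 5, matching y values: 4, 7 (2 points).
Total affine count: 11.
Full point count |E(F_11)| = 11 + 1 = 12.
Hasse bound: |12 − (11+1)| = |0| = 0 ≤ 2√11 ≈ 6.6332 ✓.


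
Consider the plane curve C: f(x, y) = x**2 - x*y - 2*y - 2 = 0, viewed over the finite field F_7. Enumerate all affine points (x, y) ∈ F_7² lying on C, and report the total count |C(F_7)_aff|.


Affine F_7-points: {(0, 6), (1, 2), (2, 4), (3, 0), (4, 0), (6, 6)}; count = 6.

For each of the 49 pairs (x, y) ∈ F_7², evaluate f(x, y) mod 7. Record the zeros.
  x = 0: [0↦5, 1↦3, 2↦1, 3↦6, 4↦4, 5↦2, 6↦0]  zeros at y ∈ {6}
  x = 1: [0↦6, 1↦3, 2↦0, 3↦4, 4↦1, 5↦5, 6↦2]  zeros at y ∈ {2}
  x = 2: [0↦2, 1↦5, 2↦1, 3↦4, 4↦0, 5↦3, 6↦6]  zeros at y ∈ {4}
  x = 3: [0↦0, 1↦2, 2↦4, 3↦6, 4↦1, 5↦3, 6↦5]  zeros at y ∈ {0}
  x = 4: [0↦0, 1↦1, 2↦2, 3↦3, 4↦4, 5↦5, 6↦6]  zeros at y ∈ {0}
  x = 5: [0↦2, 1↦2, 2↦2, 3↦2, 4↦2, 5↦2, 6↦2]  zeros at y ∈ ∅
  x = 6: [0↦6, 1↦5, 2↦4, 3↦3, 4↦2, 5↦1, 6↦0]  zeros at y ∈ {6}
Collecting zeros: affine points = {(0, 6), (1, 2), (2, 4), (3, 0), (4, 0), (6, 6)}.
Total count |C(F_7)_aff| = 6.


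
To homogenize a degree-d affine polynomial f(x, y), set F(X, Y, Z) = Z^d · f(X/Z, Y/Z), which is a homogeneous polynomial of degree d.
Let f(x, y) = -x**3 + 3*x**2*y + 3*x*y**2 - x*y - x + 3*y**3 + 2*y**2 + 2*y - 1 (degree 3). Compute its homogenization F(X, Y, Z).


F(X, Y, Z) = -X**3 + 3*X**2*Y + 3*X*Y**2 - X*Y*Z - X*Z**2 + 3*Y**3 + 2*Y**2*Z + 2*Y*Z**2 - Z**3

deg(f) = 3.
Substitute x = X/Z, y = Y/Z into f, then multiply by Z^3.
  monomial -1·x^3·y^0 ↦ -1·X^3·Y^0·Z^0.
  monomial 3·x^2·y^1 ↦ 3·X^2·Y^1·Z^0.
  monomial 3·x^1·y^2 ↦ 3·X^1·Y^2·Z^0.
  monomial -1·x^1·y^1 ↦ -1·X^1·Y^1·Z^1.
  monomial -1·x^1·y^0 ↦ -1·X^1·Y^0·Z^2.
  monomial 3·x^0·y^3 ↦ 3·X^0·Y^3·Z^0.
  monomial 2·x^0·y^2 ↦ 2·X^0·Y^2·Z^1.
  monomial 2·x^0·y^1 ↦ 2·X^0·Y^1·Z^2.
  monomial -1·x^0·y^0 ↦ -1·X^0·Y^0·Z^3.
Collecting: F(X, Y, Z) = -X**3 + 3*X**2*Y + 3*X*Y**2 - X*Y*Z - X*Z**2 + 3*Y**3 + 2*Y**2*Z + 2*Y*Z**2 - Z**3.


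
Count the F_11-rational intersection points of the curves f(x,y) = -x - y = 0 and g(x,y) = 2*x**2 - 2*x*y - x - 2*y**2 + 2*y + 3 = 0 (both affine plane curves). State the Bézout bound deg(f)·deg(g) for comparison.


Common zeros: ∅; count = 0; Bézout bound = 2.

deg(f) = 1, deg(g) = 2, so Bézout bound = 2.
Scan x ∈ F_11. For each x, list the y ∈ F_11 with f(x, y) ≡ 0 and those with g(x, y) ≡ 0 (mod 11); the common zeros in that column are the intersection.
  x = 0: f ≡ 0 at y ∈ {0}; g ≡ 0 at y ∈ ∅; common: ∅.
  x = 1: f ≡ 0 at y ∈ {10}; g ≡ 0 at y ∈ ∅; common: ∅.
  x = 2: f ≡ 0 at y ∈ {9}; g ≡ 0 at y ∈ ∅; common: ∅.
  x = 3: f ≡ 0 at y ∈ {8}; g ≡ 0 at y ∈ ∅; common: ∅.
  x = 4: f ≡ 0 at y ∈ {7}; g ≡ 0 at y ∈ {2, 6}; common: ∅.
  x = 5: f ≡ 0 at y ∈ {6}; g ≡ 0 at y ∈ ∅; common: ∅.
  x = 6: f ≡ 0 at y ∈ {5}; g ≡ 0 at y ∈ {7, 10}; common: ∅.
  x = 7: f ≡ 0 at y ∈ {4}; g ≡ 0 at y ∈ {7, 9}; common: ∅.
  x = 8: f ≡ 0 at y ∈ {3}; g ≡ 0 at y ∈ {6, 9}; common: ∅.
  x = 9: f ≡ 0 at y ∈ {2}; g ≡ 0 at y ∈ ∅; common: ∅.
  x = 10: f ≡ 0 at y ∈ {1}; g ≡ 0 at y ∈ {3, 10}; common: ∅.
Collecting: common zeros = ∅, so the count is 0.
Comparison with the Bézout bound: 0 ≤ 2 = deg(f)·deg(g), as expected for curves with no common component (the affine F_11-count falls short of the bound because intersections may lie at infinity, over extension fields, or carry multiplicity).


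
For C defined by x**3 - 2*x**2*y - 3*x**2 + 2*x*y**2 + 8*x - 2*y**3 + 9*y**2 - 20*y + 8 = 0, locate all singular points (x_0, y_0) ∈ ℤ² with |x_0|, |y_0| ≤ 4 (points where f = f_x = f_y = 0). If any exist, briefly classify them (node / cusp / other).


Singular points: {(2, 2)}; classification: node.

Compute partial derivatives:
  f_x = 3*x**2 - 4*x*y - 6*x + 2*y**2 + 8.
  f_y = -2*x**2 + 4*x*y - 6*y**2 + 18*y - 20.
Scan x_0 ∈ {−4, ..., 4}. For each x_0, f_y(x_0, y) is a polynomial in y; find its integer roots y ∈ {−4, ..., 4}, then test f_x and f at those candidates.
  x = -4: f_y(-4, y) = -6*y**2 + 2*y - 52; no integer root y with |y| ≤ 4.
  x = -3: f_y(-3, y) = -6*y**2 + 6*y - 38; no integer root y with |y| ≤ 4.
  x = -2: f_y(-2, y) = -6*y**2 + 10*y - 28; no integer root y with |y| ≤ 4.
  x = -1: f_y(-1, y) = -6*y**2 + 14*y - 22; no integer root y with |y| ≤ 4.
  x = 0: f_y(0, y) = -6*y**2 + 18*y - 20; no integer root y with |y| ≤ 4.
  x = 1: f_y(1, y) = -6*y**2 + 22*y - 22; no integer root y with |y| ≤ 4.
  x = 2: f_y(2, y) = -6*y**2 + 26*y - 28; vanishes at y ∈ {2}. (2, 2): f_x = 0, f = 0 — SINGULAR.
  x = 3: f_y(3, y) = -6*y**2 + 30*y - 38; no integer root y with |y| ≤ 4.
  x = 4: f_y(4, y) = -6*y**2 + 34*y - 52; no integer root y with |y| ≤ 4.
Only singular point on the grid: (2, 2).
Classify: substitute x = 2 + u, y = 2 + v and expand: f = u**3 - 2*u**2*v - u**2 + 2*u*v**2 - 2*v**3 + v**2.
No constant or linear terms (consistent with a singular point). Quadratic part: -u**2 + v**2. Cubic part: u**3 - 2*u**2*v + 2*u*v**2 - 2*v**3.
The quadratic part v**2 - u**2 = (v − u)(v + u) splits into two distinct linear factors, so there are two distinct tangent lines y − 2 = ±(x − 2) — this is a node (ordinary double point).
Classification: node.


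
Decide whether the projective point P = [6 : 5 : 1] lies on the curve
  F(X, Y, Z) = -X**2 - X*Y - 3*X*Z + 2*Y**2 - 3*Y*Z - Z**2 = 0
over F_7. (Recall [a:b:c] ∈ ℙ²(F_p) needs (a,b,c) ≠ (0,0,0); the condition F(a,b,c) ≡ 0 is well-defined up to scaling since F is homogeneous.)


F(6,5,1) ≡ 6 (mod 7); P is NOT on the curve.

Evaluate F(6, 5, 1) term-by-term (mod 7).
  -X**2 ↦ -1·36·1·1 = -36
  -X*Y ↦ -1·6·5·1 = -30
  -3*X*Z ↦ -3·6·1·1 = -18
  2*Y**2 ↦ 2·1·25·1 = 50
  -3*Y*Z ↦ -3·1·5·1 = -15
  -Z**2 ↦ -1·1·1·1 = -1
Sum: F(6, 5, 1) = (-36) + (-30) + (-18) + (50) + (-15) + (-1) = -50.
Reducing mod 7: -50 ≡ 6 (mod 7).
Since F(a, b, c) ≡ 6 ≠ 0 (mod 7), P does NOT lie on the curve.


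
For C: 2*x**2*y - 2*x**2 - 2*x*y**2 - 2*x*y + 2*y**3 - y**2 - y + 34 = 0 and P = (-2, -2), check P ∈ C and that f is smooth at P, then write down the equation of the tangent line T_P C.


Tangent line at P: 20*x + 23*y + 86 = 0.

Step 1: f(-2, -2) = 0, so P lies on C.
Step 2: partial derivatives
  f_x(x, y) = 4*x*y - 4*x - 2*y**2 - 2*y, f_y(x, y) = 2*x**2 - 4*x*y - 2*x + 6*y**2 - 2*y - 1.
  f_x(P) = 20, f_y(P) = 23 (gradient nonzero, so P is smooth).
Step 3: tangent line at P: 20·(x − -2) + 23·(y − -2) = 0.
Expanding: 20*x + 23*y + 86 = 0.


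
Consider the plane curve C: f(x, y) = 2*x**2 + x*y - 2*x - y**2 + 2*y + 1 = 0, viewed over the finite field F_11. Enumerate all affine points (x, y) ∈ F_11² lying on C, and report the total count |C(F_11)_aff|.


Affine F_11-points: {(2, 5), (2, 10), (3, 8), (4, 2), (4, 4), (5, 8), (5, 10), (6, 4), (7, 2), (7, 7)}; count = 10.

For each of the 121 pairs (x, y) ∈ F_11², evaluate f(x, y) mod 11. Record the zeros.
  x = 0: [0↦1, 1↦2, 2↦1, 3↦9, 4↦4, 5↦8, 6↦10, 7↦10, 8↦8, 9↦4, 10↦9]  zeros at y ∈ ∅
  x = 1: [0↦1, 1↦3, 2↦3, 3↦1, 4↦8, 5↦2, 6↦5, 7↦6, 8↦5, 9↦2, 10↦8]  zeros at y ∈ ∅
  x = 2: [0↦5, 1↦8, 2↦9, 3↦8, 4↦5, 5↦0, 6↦4, 7↦6, 8↦6, 9↦4, 10↦0]  zeros at y ∈ {5, 10}
  x = 3: [0↦2, 1↦6, 2↦8, 3↦8, 4↦6, 5↦2, 6↦7, 7↦10, 8↦0, 9↦10, 10↦7]  zeros at y ∈ {8}
  x = 4: [0↦3, 1↦8, 2↦0, 3↦1, 4↦0, 5↦8, 6↦3, 7↦7, 8↦9, 9↦9, 10↦7]  zeros at y ∈ {2, 4}
  x = 5: [0↦8, 1↦3, 2↦7, 3↦9, 4↦9, 5↦7, 6↦3, 7↦8, 8↦0, 9↦1, 10↦0]  zeros at y ∈ {8, 10}
  x = 6: [0↦6, 1↦2, 2↦7, 3↦10, 4↦0, 5↦10, 6↦7, 7↦2, 8↦6, 9↦8, 10↦8]  zeros at y ∈ {4}
  x = 7: [0↦8, 1↦5, 2↦0, 3↦4, 4↦6, 5↦6, 6↦4, 7↦0, 8↦5, 9↦8, 10↦9]  zeros at y ∈ {2, 7}
  x = 8: [0↦3, 1↦1, 2↦8, 3↦2, 4↦5, 5↦6, 6↦5, 7↦2, 8↦8, 9↦1, 10↦3]  zeros at y ∈ ∅
  x = 9: [0↦2, 1↦1, 2↦9, 3↦4, 4↦8, 5↦10, 6↦10, 7↦8, 8↦4, 9↦9, 10↦1]  zeros at y ∈ ∅
  x = 10: [0↦5, 1↦5, 2↦3, 3↦10, 4↦4, 5↦7, 6↦8, 7↦7, 8↦4, 9↦10, 10↦3]  zeros at y ∈ ∅
Collecting zeros: affine points = {(2, 5), (2, 10), (3, 8), (4, 2), (4, 4), (5, 8), (5, 10), (6, 4), (7, 2), (7, 7)}.
Total count |C(F_11)_aff| = 10.


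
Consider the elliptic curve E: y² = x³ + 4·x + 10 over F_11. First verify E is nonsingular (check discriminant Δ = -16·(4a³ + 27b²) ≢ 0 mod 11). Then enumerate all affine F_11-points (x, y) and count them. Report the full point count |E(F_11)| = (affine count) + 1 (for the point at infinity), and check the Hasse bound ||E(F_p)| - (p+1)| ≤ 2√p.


Affine points = {(1, 2), (1, 9), (2, 2), (2, 9), (3, 4), (3, 7), (5, 1), (5, 10), (8, 2), (8, 9), (9, 4), (9, 7), (10, 4), (10, 7)}; affine count = 14; |E(F_11)| = 15.

Discriminant check: Δ ∝ 4a³ + 27b² = 4·4³ + 27·10² = 4·64 + 27·100 ≡ 8 (mod 11). Nonzero ⇒ E is nonsingular.
For each x ∈ F_11, compute rhs = x³ + 4·x + 10 mod 11, then count y ∈ F_11 with y² ≡ rhs.
  x = 0: rhs = 10, matching y values: none (0 points).
  x = 1: rhs = 4, matching y values: 2, 9 (2 points).
  x = 2: rhs = 4, matching y values: 2, 9 (2 points).
  x = 3: rhs = 5, matching y values: 4, 7 (2 points).
  x = 4: rhs = 2, matching y values: none (0 points).
  x = 5: rhs = 1, matching y values: 1, 10 (2 points).
  x = 6: rhs = 8, matching y values: none (0 points).
  x = 7: rhs = 7, matching y values: none (0 points).
  x = 8: rhs = 4, matching y values: 2, 9 (2 points).
  x = 9: rhs = 5, matching y values: 4, 7 (2 points).
  x = 10: rhs = 5, matching y values: 4, 7 (2 points).
Total affine count: 14.
Full point count |E(F_11)| = 14 + 1 = 15.
Hasse bound: |15 − (11+1)| = |3| = 3 ≤ 2√11 ≈ 6.6332 ✓.


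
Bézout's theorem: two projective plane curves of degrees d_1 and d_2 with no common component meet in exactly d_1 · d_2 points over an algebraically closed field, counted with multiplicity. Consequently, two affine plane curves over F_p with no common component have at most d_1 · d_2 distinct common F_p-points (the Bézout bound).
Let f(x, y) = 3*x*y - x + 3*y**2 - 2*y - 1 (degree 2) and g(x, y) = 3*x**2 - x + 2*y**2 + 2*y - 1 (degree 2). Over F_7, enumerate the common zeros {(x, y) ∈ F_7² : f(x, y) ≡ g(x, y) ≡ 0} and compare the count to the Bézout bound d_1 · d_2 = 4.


Common zeros: ∅; count = 0; Bézout bound = 4.

deg(f) = 2, deg(g) = 2, so Bézout bound = 4.
Scan x ∈ F_7. For each x, list the y ∈ F_7 with f(x, y) ≡ 0 and those with g(x, y) ≡ 0 (mod 7); the common zeros in that column are the intersection.
  x = 0: f ≡ 0 at y ∈ {1, 2}; g ≡ 0 at y ∈ ∅; common: ∅.
  x = 1: f ≡ 0 at y ∈ {3, 6}; g ≡ 0 at y ∈ ∅; common: ∅.
  x = 2: f ≡ 0 at y ∈ ∅; g ≡ 0 at y ∈ {2, 4}; common: ∅.
  x = 3: f ≡ 0 at y ∈ ∅; g ≡ 0 at y ∈ {2, 4}; common: ∅.
  x = 4: f ≡ 0 at y ∈ ∅; g ≡ 0 at y ∈ ∅; common: ∅.
  x = 5: f ≡ 0 at y ∈ ∅; g ≡ 0 at y ∈ ∅; common: ∅.
  x = 6: f ≡ 0 at y ∈ {0, 4}; g ≡ 0 at y ∈ {1, 5}; common: ∅.
Collecting: common zeros = ∅, so the count is 0.
Comparison with the Bézout bound: 0 ≤ 4 = deg(f)·deg(g), as expected for curves with no common component (the affine F_7-count falls short of the bound because intersections may lie at infinity, over extension fields, or carry multiplicity).


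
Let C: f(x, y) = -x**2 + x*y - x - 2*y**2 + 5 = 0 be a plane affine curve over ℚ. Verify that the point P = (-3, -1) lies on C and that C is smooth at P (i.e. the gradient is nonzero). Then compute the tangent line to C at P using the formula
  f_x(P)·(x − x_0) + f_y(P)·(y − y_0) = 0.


Tangent line at P: 4*x + y + 13 = 0.

Step 1: f(-3, -1) = 0, so P lies on C.
Step 2: partial derivatives
  f_x(x, y) = -2*x + y - 1, f_y(x, y) = x - 4*y.
  f_x(P) = 4, f_y(P) = 1 (gradient nonzero, so P is smooth).
Step 3: tangent line at P: 4·(x − -3) + 1·(y − -1) = 0.
Expanding: 4*x + y + 13 = 0.


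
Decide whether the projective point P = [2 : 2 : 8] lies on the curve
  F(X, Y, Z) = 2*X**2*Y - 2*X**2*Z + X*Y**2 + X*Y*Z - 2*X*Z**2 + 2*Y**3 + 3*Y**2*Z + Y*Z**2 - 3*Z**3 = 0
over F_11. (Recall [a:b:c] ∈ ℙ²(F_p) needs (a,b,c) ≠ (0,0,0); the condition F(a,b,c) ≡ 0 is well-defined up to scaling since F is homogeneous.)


F(2,2,8) ≡ 2 (mod 11); P is NOT on the curve.

Evaluate F(2, 2, 8) term-by-term (mod 11).
  2*X**2*Y ↦ 2·4·2·1 = 16
  -2*X**2*Z ↦ -2·4·1·8 = -64
  X*Y**2 ↦ 1·2·4·1 = 8
  X*Y*Z ↦ 1·2·2·8 = 32
  -2*X*Z**2 ↦ -2·2·1·64 = -256
  2*Y**3 ↦ 2·1·8·1 = 16
  3*Y**2*Z ↦ 3·1·4·8 = 96
  Y*Z**2 ↦ 1·1·2·64 = 128
  -3*Z**3 ↦ -3·1·1·512 = -1536
Sum: F(2, 2, 8) = (16) + (-64) + (8) + (32) + (-256) + (16) + (96) + (128) + (-1536) = -1560.
Reducing mod 11: -1560 ≡ 2 (mod 11).
Since F(a, b, c) ≡ 2 ≠ 0 (mod 11), P does NOT lie on the curve.


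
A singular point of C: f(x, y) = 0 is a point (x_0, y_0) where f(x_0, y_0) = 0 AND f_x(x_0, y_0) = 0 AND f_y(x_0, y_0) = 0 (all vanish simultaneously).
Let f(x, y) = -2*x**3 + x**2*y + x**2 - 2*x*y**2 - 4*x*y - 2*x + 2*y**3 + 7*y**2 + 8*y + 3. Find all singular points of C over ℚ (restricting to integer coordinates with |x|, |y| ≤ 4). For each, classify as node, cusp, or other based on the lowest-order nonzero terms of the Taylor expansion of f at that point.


Singular points: {(0, -1)}; classification: cusp.

Compute partial derivatives:
  f_x = -6*x**2 + 2*x*y + 2*x - 2*y**2 - 4*y - 2.
  f_y = x**2 - 4*x*y - 4*x + 6*y**2 + 14*y + 8.
Scan x_0 ∈ {−4, ..., 4}. For each x_0, f_y(x_0, y) is a polynomial in y; find its integer roots y ∈ {−4, ..., 4}, then test f_x and f at those candidates.
  x = -4: f_y(-4, y) = 6*y**2 + 30*y + 40; no integer root y with |y| ≤ 4.
  x = -3: f_y(-3, y) = 6*y**2 + 26*y + 29; no integer root y with |y| ≤ 4.
  x = -2: f_y(-2, y) = 6*y**2 + 22*y + 20; vanishes at y ∈ {-2}. (-2, -2): f_x = -22 ≠ 0.
  x = -1: f_y(-1, y) = 6*y**2 + 18*y + 13; no integer root y with |y| ≤ 4.
  x = 0: f_y(0, y) = 6*y**2 + 14*y + 8; vanishes at y ∈ {-1}. (0, -1): f_x = 0, f = 0 — SINGULAR.
  x = 1: f_y(1, y) = 6*y**2 + 10*y + 5; no integer root y with |y| ≤ 4.
  x = 2: f_y(2, y) = 6*y**2 + 6*y + 4; no integer root y with |y| ≤ 4.
  x = 3: f_y(3, y) = 6*y**2 + 2*y + 5; no integer root y with |y| ≤ 4.
  x = 4: f_y(4, y) = 6*y**2 - 2*y + 8; no integer root y with |y| ≤ 4.
Only singular point on the grid: (0, -1).
Classify: substitute x = 0 + u, y = -1 + v and expand: f = -2*u**3 + u**2*v - 2*u*v**2 + 2*v**3 + v**2.
No constant or linear terms (consistent with a singular point). Quadratic part: v**2. Cubic part: -2*u**3 + u**2*v - 2*u*v**2 + 2*v**3.
The quadratic part v**2 is a perfect square, so there is a single (double) tangent line v = 0, i.e. y = -1. Restricting the cubic part to that line (v = 0) leaves -2*u**3 ≠ 0, so f is not divisible by v and the branch is v² ≈ 2*u**3 to lowest order — this is a cusp.
Classification: cusp.
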